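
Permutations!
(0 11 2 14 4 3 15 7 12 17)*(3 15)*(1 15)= (0 11 2 14 4 1 15 7 12 17)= [11, 15, 14, 3, 1, 5, 6, 12, 8, 9, 10, 2, 17, 13, 4, 7, 16, 0]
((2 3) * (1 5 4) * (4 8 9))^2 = (1 8 4 5 9)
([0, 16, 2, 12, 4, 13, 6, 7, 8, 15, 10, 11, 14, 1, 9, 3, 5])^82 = (1 5)(3 14 15 12 9)(13 16)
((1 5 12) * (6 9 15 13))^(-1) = (1 12 5)(6 13 15 9)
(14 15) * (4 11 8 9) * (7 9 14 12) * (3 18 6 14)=(3 18 6 14 15 12 7 9 4 11 8)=[0, 1, 2, 18, 11, 5, 14, 9, 3, 4, 10, 8, 7, 13, 15, 12, 16, 17, 6]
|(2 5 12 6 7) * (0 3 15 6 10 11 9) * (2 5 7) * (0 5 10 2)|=28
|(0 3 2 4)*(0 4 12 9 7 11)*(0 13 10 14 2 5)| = 24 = |(0 3 5)(2 12 9 7 11 13 10 14)|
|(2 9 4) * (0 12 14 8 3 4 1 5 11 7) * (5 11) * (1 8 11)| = 5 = |(0 12 14 11 7)(2 9 8 3 4)|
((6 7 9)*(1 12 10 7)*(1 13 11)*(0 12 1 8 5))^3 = ((0 12 10 7 9 6 13 11 8 5))^3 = (0 7 13 5 10 6 8 12 9 11)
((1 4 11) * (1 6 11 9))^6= (11)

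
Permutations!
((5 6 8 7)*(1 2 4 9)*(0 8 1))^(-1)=(0 9 4 2 1 6 5 7 8)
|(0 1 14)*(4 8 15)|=|(0 1 14)(4 8 15)|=3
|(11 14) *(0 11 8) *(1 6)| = 4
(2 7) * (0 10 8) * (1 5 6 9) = (0 10 8)(1 5 6 9)(2 7) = [10, 5, 7, 3, 4, 6, 9, 2, 0, 1, 8]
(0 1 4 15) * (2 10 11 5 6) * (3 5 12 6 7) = (0 1 4 15)(2 10 11 12 6)(3 5 7) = [1, 4, 10, 5, 15, 7, 2, 3, 8, 9, 11, 12, 6, 13, 14, 0]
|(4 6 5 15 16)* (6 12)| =6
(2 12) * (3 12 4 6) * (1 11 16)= (1 11 16)(2 4 6 3 12)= [0, 11, 4, 12, 6, 5, 3, 7, 8, 9, 10, 16, 2, 13, 14, 15, 1]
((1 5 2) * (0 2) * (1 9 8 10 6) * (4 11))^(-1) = ((0 2 9 8 10 6 1 5)(4 11))^(-1) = (0 5 1 6 10 8 9 2)(4 11)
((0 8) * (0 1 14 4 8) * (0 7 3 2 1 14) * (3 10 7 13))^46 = ((0 13 3 2 1)(4 8 14)(7 10))^46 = (0 13 3 2 1)(4 8 14)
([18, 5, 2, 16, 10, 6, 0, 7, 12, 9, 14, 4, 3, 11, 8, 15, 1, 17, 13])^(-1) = (0 6 5 1 16 3 12 8 14 10 4 11 13 18)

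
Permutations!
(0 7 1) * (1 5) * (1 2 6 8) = (0 7 5 2 6 8 1) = [7, 0, 6, 3, 4, 2, 8, 5, 1]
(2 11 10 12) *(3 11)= (2 3 11 10 12)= [0, 1, 3, 11, 4, 5, 6, 7, 8, 9, 12, 10, 2]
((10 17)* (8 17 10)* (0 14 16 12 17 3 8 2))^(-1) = ((0 14 16 12 17 2)(3 8))^(-1) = (0 2 17 12 16 14)(3 8)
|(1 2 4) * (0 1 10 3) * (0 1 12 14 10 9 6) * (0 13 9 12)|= 21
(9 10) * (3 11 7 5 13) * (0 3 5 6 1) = (0 3 11 7 6 1)(5 13)(9 10) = [3, 0, 2, 11, 4, 13, 1, 6, 8, 10, 9, 7, 12, 5]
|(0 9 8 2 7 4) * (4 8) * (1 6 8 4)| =|(0 9 1 6 8 2 7 4)| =8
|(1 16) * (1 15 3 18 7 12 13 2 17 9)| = |(1 16 15 3 18 7 12 13 2 17 9)| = 11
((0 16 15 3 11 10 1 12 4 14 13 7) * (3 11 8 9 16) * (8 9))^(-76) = (0 9 15 10 12 14 7 3 16 11 1 4 13)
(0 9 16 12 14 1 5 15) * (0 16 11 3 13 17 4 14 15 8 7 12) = (0 9 11 3 13 17 4 14 1 5 8 7 12 15 16) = [9, 5, 2, 13, 14, 8, 6, 12, 7, 11, 10, 3, 15, 17, 1, 16, 0, 4]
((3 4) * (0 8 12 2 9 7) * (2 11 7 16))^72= (16)(0 12 7 8 11)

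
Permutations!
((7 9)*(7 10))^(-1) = ((7 9 10))^(-1) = (7 10 9)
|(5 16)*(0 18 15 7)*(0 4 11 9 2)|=8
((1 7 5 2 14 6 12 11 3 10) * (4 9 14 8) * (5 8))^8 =((1 7 8 4 9 14 6 12 11 3 10)(2 5))^8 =(1 11 14 8 10 12 9 7 3 6 4)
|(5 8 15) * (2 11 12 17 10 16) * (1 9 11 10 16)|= |(1 9 11 12 17 16 2 10)(5 8 15)|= 24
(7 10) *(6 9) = (6 9)(7 10) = [0, 1, 2, 3, 4, 5, 9, 10, 8, 6, 7]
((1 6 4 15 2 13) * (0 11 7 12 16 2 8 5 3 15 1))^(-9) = (0 2 12 11 13 16 7)(3 5 8 15)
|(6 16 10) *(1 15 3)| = 3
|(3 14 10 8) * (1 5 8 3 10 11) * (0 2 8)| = |(0 2 8 10 3 14 11 1 5)| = 9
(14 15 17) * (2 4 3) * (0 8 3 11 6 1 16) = (0 8 3 2 4 11 6 1 16)(14 15 17) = [8, 16, 4, 2, 11, 5, 1, 7, 3, 9, 10, 6, 12, 13, 15, 17, 0, 14]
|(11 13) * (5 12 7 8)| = |(5 12 7 8)(11 13)| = 4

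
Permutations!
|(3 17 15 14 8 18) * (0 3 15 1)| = 4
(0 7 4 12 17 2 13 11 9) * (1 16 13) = (0 7 4 12 17 2 1 16 13 11 9) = [7, 16, 1, 3, 12, 5, 6, 4, 8, 0, 10, 9, 17, 11, 14, 15, 13, 2]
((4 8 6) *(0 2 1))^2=((0 2 1)(4 8 6))^2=(0 1 2)(4 6 8)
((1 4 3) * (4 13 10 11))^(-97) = (1 3 4 11 10 13)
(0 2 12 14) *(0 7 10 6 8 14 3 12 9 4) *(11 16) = (0 2 9 4)(3 12)(6 8 14 7 10)(11 16) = [2, 1, 9, 12, 0, 5, 8, 10, 14, 4, 6, 16, 3, 13, 7, 15, 11]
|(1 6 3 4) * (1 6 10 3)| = 5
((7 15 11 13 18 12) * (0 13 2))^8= (18)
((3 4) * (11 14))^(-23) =(3 4)(11 14)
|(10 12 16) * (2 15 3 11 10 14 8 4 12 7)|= |(2 15 3 11 10 7)(4 12 16 14 8)|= 30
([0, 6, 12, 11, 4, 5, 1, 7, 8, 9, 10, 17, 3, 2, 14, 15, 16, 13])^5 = (1 6)(2 13 17 11 3 12)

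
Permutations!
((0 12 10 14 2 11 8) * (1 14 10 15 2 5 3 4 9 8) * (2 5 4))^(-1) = ((0 12 15 5 3 2 11 1 14 4 9 8))^(-1) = (0 8 9 4 14 1 11 2 3 5 15 12)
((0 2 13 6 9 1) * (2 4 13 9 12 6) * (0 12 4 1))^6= ((0 1 12 6 4 13 2 9))^6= (0 2 4 12)(1 9 13 6)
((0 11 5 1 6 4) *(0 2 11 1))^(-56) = (11)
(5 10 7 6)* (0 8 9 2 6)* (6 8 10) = (0 10 7)(2 8 9)(5 6) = [10, 1, 8, 3, 4, 6, 5, 0, 9, 2, 7]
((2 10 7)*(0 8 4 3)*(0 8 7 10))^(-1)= (10)(0 2 7)(3 4 8)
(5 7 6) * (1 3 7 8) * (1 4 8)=[0, 3, 2, 7, 8, 1, 5, 6, 4]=(1 3 7 6 5)(4 8)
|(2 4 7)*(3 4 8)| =|(2 8 3 4 7)| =5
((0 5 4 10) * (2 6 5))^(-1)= ((0 2 6 5 4 10))^(-1)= (0 10 4 5 6 2)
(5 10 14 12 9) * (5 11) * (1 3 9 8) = (1 3 9 11 5 10 14 12 8) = [0, 3, 2, 9, 4, 10, 6, 7, 1, 11, 14, 5, 8, 13, 12]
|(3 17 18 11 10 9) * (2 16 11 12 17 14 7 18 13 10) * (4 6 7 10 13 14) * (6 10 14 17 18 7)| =|(2 16 11)(3 4 10 9)(12 18)| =12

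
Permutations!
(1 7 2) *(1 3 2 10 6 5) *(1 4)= [0, 7, 3, 2, 1, 4, 5, 10, 8, 9, 6]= (1 7 10 6 5 4)(2 3)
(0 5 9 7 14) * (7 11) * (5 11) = [11, 1, 2, 3, 4, 9, 6, 14, 8, 5, 10, 7, 12, 13, 0] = (0 11 7 14)(5 9)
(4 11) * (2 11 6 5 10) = (2 11 4 6 5 10) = [0, 1, 11, 3, 6, 10, 5, 7, 8, 9, 2, 4]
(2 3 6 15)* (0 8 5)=(0 8 5)(2 3 6 15)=[8, 1, 3, 6, 4, 0, 15, 7, 5, 9, 10, 11, 12, 13, 14, 2]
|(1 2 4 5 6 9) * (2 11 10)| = |(1 11 10 2 4 5 6 9)| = 8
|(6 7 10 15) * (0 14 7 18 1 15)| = |(0 14 7 10)(1 15 6 18)| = 4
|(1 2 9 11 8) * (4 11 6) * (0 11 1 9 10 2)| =14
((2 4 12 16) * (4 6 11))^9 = (2 4)(6 12)(11 16)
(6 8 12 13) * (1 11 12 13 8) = (1 11 12 8 13 6) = [0, 11, 2, 3, 4, 5, 1, 7, 13, 9, 10, 12, 8, 6]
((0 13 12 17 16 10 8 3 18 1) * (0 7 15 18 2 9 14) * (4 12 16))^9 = ((0 13 16 10 8 3 2 9 14)(1 7 15 18)(4 12 17))^9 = (1 7 15 18)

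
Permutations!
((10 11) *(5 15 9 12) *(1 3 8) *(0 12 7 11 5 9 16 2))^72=(0 9 11 5 16)(2 12 7 10 15)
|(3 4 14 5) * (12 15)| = 4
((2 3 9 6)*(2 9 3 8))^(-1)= ((2 8)(6 9))^(-1)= (2 8)(6 9)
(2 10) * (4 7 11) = (2 10)(4 7 11) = [0, 1, 10, 3, 7, 5, 6, 11, 8, 9, 2, 4]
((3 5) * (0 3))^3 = (5) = ((0 3 5))^3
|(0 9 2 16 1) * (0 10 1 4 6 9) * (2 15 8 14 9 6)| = |(1 10)(2 16 4)(8 14 9 15)| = 12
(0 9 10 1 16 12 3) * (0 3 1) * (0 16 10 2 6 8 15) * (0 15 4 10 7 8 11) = (0 9 2 6 11)(1 7 8 4 10 16 12) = [9, 7, 6, 3, 10, 5, 11, 8, 4, 2, 16, 0, 1, 13, 14, 15, 12]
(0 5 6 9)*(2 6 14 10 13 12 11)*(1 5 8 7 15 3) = (0 8 7 15 3 1 5 14 10 13 12 11 2 6 9) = [8, 5, 6, 1, 4, 14, 9, 15, 7, 0, 13, 2, 11, 12, 10, 3]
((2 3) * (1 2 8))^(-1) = (1 8 3 2)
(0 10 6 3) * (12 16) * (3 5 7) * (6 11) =[10, 1, 2, 0, 4, 7, 5, 3, 8, 9, 11, 6, 16, 13, 14, 15, 12] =(0 10 11 6 5 7 3)(12 16)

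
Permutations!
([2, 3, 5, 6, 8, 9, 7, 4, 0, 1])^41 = [2, 3, 5, 6, 8, 9, 7, 4, 0, 1]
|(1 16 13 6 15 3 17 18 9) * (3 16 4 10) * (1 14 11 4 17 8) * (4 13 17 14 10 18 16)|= 12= |(1 14 11 13 6 15 4 18 9 10 3 8)(16 17)|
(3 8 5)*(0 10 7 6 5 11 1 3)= [10, 3, 2, 8, 4, 0, 5, 6, 11, 9, 7, 1]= (0 10 7 6 5)(1 3 8 11)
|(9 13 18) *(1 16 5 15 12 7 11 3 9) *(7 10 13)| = |(1 16 5 15 12 10 13 18)(3 9 7 11)| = 8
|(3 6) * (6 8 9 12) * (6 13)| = |(3 8 9 12 13 6)| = 6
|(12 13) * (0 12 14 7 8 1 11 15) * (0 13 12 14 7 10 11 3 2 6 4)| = |(0 14 10 11 15 13 7 8 1 3 2 6 4)| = 13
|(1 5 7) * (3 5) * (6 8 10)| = |(1 3 5 7)(6 8 10)| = 12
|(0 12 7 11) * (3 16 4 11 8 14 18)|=10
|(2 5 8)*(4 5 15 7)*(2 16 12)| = |(2 15 7 4 5 8 16 12)| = 8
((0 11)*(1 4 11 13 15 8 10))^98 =(0 15 10 4)(1 11 13 8)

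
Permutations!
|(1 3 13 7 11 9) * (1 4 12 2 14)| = 10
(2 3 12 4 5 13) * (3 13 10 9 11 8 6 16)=(2 13)(3 12 4 5 10 9 11 8 6 16)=[0, 1, 13, 12, 5, 10, 16, 7, 6, 11, 9, 8, 4, 2, 14, 15, 3]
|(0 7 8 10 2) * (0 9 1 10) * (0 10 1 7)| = 5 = |(2 9 7 8 10)|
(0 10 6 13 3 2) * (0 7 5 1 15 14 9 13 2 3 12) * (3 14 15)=(15)(0 10 6 2 7 5 1 3 14 9 13 12)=[10, 3, 7, 14, 4, 1, 2, 5, 8, 13, 6, 11, 0, 12, 9, 15]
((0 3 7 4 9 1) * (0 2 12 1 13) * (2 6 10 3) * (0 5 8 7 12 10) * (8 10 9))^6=((0 2 9 13 5 10 3 12 1 6)(4 8 7))^6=(0 3 9 1 5)(2 12 13 6 10)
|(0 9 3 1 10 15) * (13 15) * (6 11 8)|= |(0 9 3 1 10 13 15)(6 11 8)|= 21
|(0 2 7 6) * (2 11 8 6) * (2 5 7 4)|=4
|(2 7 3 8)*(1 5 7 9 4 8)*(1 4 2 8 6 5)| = 10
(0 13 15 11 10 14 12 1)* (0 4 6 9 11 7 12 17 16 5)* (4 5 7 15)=(0 13 4 6 9 11 10 14 17 16 7 12 1 5)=[13, 5, 2, 3, 6, 0, 9, 12, 8, 11, 14, 10, 1, 4, 17, 15, 7, 16]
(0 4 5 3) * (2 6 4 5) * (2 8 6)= (0 5 3)(4 8 6)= [5, 1, 2, 0, 8, 3, 4, 7, 6]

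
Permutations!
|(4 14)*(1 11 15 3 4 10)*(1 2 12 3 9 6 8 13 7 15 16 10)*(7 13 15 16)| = 20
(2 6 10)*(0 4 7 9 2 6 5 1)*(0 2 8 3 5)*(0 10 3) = (0 4 7 9 8)(1 2 10 6 3 5) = [4, 2, 10, 5, 7, 1, 3, 9, 0, 8, 6]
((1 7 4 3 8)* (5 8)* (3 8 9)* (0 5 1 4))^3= (0 3)(1 5)(4 8)(7 9)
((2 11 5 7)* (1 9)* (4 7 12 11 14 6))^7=(1 9)(2 6 7 14 4)(5 12 11)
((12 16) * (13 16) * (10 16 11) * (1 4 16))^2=(1 16 13 10 4 12 11)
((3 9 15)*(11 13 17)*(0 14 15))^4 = ((0 14 15 3 9)(11 13 17))^4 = (0 9 3 15 14)(11 13 17)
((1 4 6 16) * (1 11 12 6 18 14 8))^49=(1 8 14 18 4)(6 16 11 12)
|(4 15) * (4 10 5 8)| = |(4 15 10 5 8)| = 5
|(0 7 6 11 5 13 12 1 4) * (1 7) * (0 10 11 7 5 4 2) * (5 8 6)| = |(0 1 2)(4 10 11)(5 13 12 8 6 7)| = 6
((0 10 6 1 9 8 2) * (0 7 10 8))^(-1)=(0 9 1 6 10 7 2 8)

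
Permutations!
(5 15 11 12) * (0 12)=(0 12 5 15 11)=[12, 1, 2, 3, 4, 15, 6, 7, 8, 9, 10, 0, 5, 13, 14, 11]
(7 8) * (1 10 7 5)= (1 10 7 8 5)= [0, 10, 2, 3, 4, 1, 6, 8, 5, 9, 7]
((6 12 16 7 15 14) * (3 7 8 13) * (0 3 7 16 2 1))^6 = (0 15)(1 7)(2 13)(3 14)(6 16)(8 12)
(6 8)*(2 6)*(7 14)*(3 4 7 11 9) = (2 6 8)(3 4 7 14 11 9) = [0, 1, 6, 4, 7, 5, 8, 14, 2, 3, 10, 9, 12, 13, 11]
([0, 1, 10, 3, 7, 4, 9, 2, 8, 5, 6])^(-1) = (2 7 4 5 9 6 10)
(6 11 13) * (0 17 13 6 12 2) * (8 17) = [8, 1, 0, 3, 4, 5, 11, 7, 17, 9, 10, 6, 2, 12, 14, 15, 16, 13] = (0 8 17 13 12 2)(6 11)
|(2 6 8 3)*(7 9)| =4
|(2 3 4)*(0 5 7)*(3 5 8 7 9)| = 15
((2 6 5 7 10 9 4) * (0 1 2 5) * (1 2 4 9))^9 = (1 10 7 5 4)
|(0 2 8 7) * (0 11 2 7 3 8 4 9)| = 6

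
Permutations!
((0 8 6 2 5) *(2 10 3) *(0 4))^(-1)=((0 8 6 10 3 2 5 4))^(-1)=(0 4 5 2 3 10 6 8)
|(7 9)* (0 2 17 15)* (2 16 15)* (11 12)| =6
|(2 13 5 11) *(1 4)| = 4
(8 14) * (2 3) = (2 3)(8 14) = [0, 1, 3, 2, 4, 5, 6, 7, 14, 9, 10, 11, 12, 13, 8]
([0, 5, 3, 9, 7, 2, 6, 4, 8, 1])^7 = [0, 2, 9, 1, 7, 3, 6, 4, 8, 5]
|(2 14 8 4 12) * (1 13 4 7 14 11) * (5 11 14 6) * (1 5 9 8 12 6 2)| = |(1 13 4 6 9 8 7 2 14 12)(5 11)| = 10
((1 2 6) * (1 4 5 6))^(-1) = ((1 2)(4 5 6))^(-1) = (1 2)(4 6 5)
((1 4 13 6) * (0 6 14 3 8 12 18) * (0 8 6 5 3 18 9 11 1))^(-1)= (0 6 3 5)(1 11 9 12 8 18 14 13 4)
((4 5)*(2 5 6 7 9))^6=((2 5 4 6 7 9))^6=(9)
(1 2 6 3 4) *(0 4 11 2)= (0 4 1)(2 6 3 11)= [4, 0, 6, 11, 1, 5, 3, 7, 8, 9, 10, 2]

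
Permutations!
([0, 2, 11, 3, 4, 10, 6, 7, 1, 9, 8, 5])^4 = (1 10 11)(2 8 5)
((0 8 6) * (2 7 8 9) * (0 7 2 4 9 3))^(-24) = (9) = ((0 3)(4 9)(6 7 8))^(-24)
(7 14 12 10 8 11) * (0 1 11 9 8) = (0 1 11 7 14 12 10)(8 9) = [1, 11, 2, 3, 4, 5, 6, 14, 9, 8, 0, 7, 10, 13, 12]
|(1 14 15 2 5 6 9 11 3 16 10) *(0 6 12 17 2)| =20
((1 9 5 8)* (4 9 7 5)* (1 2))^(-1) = ((1 7 5 8 2)(4 9))^(-1) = (1 2 8 5 7)(4 9)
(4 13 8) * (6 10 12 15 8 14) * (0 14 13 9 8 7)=(0 14 6 10 12 15 7)(4 9 8)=[14, 1, 2, 3, 9, 5, 10, 0, 4, 8, 12, 11, 15, 13, 6, 7]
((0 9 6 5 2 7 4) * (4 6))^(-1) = (0 4 9)(2 5 6 7)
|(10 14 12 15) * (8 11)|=|(8 11)(10 14 12 15)|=4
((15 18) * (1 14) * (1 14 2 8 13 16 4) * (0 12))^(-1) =(0 12)(1 4 16 13 8 2)(15 18)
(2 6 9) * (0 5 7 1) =[5, 0, 6, 3, 4, 7, 9, 1, 8, 2] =(0 5 7 1)(2 6 9)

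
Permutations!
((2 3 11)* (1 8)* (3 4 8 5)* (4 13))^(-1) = ((1 5 3 11 2 13 4 8))^(-1) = (1 8 4 13 2 11 3 5)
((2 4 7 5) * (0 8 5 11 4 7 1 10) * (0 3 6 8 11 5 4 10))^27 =(0 3 4 11 6 1 10 8)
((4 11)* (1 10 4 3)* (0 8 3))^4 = (0 10 8 4 3 11 1) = ((0 8 3 1 10 4 11))^4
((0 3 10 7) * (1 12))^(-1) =(0 7 10 3)(1 12)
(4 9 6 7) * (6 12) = (4 9 12 6 7) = [0, 1, 2, 3, 9, 5, 7, 4, 8, 12, 10, 11, 6]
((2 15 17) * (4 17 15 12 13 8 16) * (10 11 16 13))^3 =(2 11 17 10 4 12 16)(8 13)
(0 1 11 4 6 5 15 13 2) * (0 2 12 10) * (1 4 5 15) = (0 4 6 15 13 12 10)(1 11 5) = [4, 11, 2, 3, 6, 1, 15, 7, 8, 9, 0, 5, 10, 12, 14, 13]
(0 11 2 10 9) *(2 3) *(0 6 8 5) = (0 11 3 2 10 9 6 8 5) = [11, 1, 10, 2, 4, 0, 8, 7, 5, 6, 9, 3]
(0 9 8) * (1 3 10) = (0 9 8)(1 3 10) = [9, 3, 2, 10, 4, 5, 6, 7, 0, 8, 1]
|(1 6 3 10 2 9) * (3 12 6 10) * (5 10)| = 10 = |(1 5 10 2 9)(6 12)|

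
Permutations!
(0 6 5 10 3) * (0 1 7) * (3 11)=[6, 7, 2, 1, 4, 10, 5, 0, 8, 9, 11, 3]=(0 6 5 10 11 3 1 7)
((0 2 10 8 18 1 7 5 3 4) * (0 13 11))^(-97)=((0 2 10 8 18 1 7 5 3 4 13 11))^(-97)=(0 11 13 4 3 5 7 1 18 8 10 2)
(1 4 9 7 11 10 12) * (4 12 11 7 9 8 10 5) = (1 12)(4 8 10 11 5) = [0, 12, 2, 3, 8, 4, 6, 7, 10, 9, 11, 5, 1]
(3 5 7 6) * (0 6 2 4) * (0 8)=(0 6 3 5 7 2 4 8)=[6, 1, 4, 5, 8, 7, 3, 2, 0]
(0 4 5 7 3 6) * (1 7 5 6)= (0 4 6)(1 7 3)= [4, 7, 2, 1, 6, 5, 0, 3]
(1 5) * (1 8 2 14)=(1 5 8 2 14)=[0, 5, 14, 3, 4, 8, 6, 7, 2, 9, 10, 11, 12, 13, 1]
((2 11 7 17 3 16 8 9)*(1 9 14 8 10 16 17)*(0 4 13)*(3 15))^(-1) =(0 13 4)(1 7 11 2 9)(3 15 17)(8 14)(10 16)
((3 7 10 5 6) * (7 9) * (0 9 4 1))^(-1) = (0 1 4 3 6 5 10 7 9)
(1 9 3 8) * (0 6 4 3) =(0 6 4 3 8 1 9) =[6, 9, 2, 8, 3, 5, 4, 7, 1, 0]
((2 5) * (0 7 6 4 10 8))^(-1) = (0 8 10 4 6 7)(2 5)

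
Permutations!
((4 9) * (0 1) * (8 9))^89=((0 1)(4 8 9))^89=(0 1)(4 9 8)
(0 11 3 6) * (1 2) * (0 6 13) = (0 11 3 13)(1 2) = [11, 2, 1, 13, 4, 5, 6, 7, 8, 9, 10, 3, 12, 0]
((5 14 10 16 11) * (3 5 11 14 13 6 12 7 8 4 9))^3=(16)(3 6 8)(4 5 12)(7 9 13)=((3 5 13 6 12 7 8 4 9)(10 16 14))^3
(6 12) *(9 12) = (6 9 12) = [0, 1, 2, 3, 4, 5, 9, 7, 8, 12, 10, 11, 6]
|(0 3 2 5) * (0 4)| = |(0 3 2 5 4)| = 5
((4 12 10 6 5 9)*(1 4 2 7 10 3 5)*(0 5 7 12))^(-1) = ((0 5 9 2 12 3 7 10 6 1 4))^(-1) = (0 4 1 6 10 7 3 12 2 9 5)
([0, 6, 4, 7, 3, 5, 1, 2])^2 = [0, 1, 3, 2, 7, 5, 6, 4]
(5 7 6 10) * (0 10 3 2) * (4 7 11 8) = (0 10 5 11 8 4 7 6 3 2) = [10, 1, 0, 2, 7, 11, 3, 6, 4, 9, 5, 8]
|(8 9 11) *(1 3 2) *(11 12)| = 12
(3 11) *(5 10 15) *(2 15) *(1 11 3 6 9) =(1 11 6 9)(2 15 5 10) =[0, 11, 15, 3, 4, 10, 9, 7, 8, 1, 2, 6, 12, 13, 14, 5]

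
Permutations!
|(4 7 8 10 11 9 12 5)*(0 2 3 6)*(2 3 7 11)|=60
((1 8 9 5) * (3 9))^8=((1 8 3 9 5))^8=(1 9 8 5 3)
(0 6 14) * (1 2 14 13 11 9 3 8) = (0 6 13 11 9 3 8 1 2 14) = [6, 2, 14, 8, 4, 5, 13, 7, 1, 3, 10, 9, 12, 11, 0]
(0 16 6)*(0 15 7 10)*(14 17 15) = [16, 1, 2, 3, 4, 5, 14, 10, 8, 9, 0, 11, 12, 13, 17, 7, 6, 15] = (0 16 6 14 17 15 7 10)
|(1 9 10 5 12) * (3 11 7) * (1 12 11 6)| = |(12)(1 9 10 5 11 7 3 6)| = 8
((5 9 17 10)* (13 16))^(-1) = (5 10 17 9)(13 16)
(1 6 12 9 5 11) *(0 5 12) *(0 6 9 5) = [0, 9, 2, 3, 4, 11, 6, 7, 8, 12, 10, 1, 5] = (1 9 12 5 11)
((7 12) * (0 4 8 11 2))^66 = ((0 4 8 11 2)(7 12))^66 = (12)(0 4 8 11 2)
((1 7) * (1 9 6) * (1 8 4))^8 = ((1 7 9 6 8 4))^8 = (1 9 8)(4 7 6)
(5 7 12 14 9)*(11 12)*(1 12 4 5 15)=(1 12 14 9 15)(4 5 7 11)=[0, 12, 2, 3, 5, 7, 6, 11, 8, 15, 10, 4, 14, 13, 9, 1]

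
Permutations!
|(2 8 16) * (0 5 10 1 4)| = |(0 5 10 1 4)(2 8 16)| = 15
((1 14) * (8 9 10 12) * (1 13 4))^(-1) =((1 14 13 4)(8 9 10 12))^(-1) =(1 4 13 14)(8 12 10 9)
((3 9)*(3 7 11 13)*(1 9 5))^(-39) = (1 11 5 7 3 9 13) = ((1 9 7 11 13 3 5))^(-39)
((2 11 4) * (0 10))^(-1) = (0 10)(2 4 11)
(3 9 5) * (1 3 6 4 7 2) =(1 3 9 5 6 4 7 2) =[0, 3, 1, 9, 7, 6, 4, 2, 8, 5]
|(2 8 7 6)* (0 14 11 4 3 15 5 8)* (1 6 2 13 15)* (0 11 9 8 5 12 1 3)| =|(0 14 9 8 7 2 11 4)(1 6 13 15 12)| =40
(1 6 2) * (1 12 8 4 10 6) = (2 12 8 4 10 6) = [0, 1, 12, 3, 10, 5, 2, 7, 4, 9, 6, 11, 8]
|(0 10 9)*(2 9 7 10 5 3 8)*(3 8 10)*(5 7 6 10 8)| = 6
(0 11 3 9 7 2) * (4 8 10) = [11, 1, 0, 9, 8, 5, 6, 2, 10, 7, 4, 3] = (0 11 3 9 7 2)(4 8 10)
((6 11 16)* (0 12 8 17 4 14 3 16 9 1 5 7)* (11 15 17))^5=((0 12 8 11 9 1 5 7)(3 16 6 15 17 4 14))^5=(0 1 8 7 9 12 5 11)(3 4 15 16 14 17 6)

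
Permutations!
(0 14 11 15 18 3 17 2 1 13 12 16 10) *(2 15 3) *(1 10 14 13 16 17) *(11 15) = (0 13 12 17 11 3 1 16 14 15 18 2 10) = [13, 16, 10, 1, 4, 5, 6, 7, 8, 9, 0, 3, 17, 12, 15, 18, 14, 11, 2]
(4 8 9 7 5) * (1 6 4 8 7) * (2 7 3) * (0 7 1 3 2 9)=(0 7 5 8)(1 6 4 2)(3 9)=[7, 6, 1, 9, 2, 8, 4, 5, 0, 3]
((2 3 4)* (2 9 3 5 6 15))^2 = ((2 5 6 15)(3 4 9))^2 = (2 6)(3 9 4)(5 15)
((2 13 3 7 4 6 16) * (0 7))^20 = (0 16)(2 7)(3 6)(4 13)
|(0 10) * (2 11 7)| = 6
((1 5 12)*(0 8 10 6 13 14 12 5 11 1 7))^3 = (0 6 12 8 13 7 10 14)(1 11)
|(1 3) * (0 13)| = 2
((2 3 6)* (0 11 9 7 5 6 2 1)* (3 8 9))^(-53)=(0 5 8 11 6 9 3 1 7 2)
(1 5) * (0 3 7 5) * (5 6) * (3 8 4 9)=(0 8 4 9 3 7 6 5 1)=[8, 0, 2, 7, 9, 1, 5, 6, 4, 3]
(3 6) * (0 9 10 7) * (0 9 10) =[10, 1, 2, 6, 4, 5, 3, 9, 8, 0, 7] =(0 10 7 9)(3 6)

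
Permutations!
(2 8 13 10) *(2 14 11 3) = [0, 1, 8, 2, 4, 5, 6, 7, 13, 9, 14, 3, 12, 10, 11] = (2 8 13 10 14 11 3)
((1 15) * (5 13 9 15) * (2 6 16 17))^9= (1 15 9 13 5)(2 6 16 17)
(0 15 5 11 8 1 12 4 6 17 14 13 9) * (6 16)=[15, 12, 2, 3, 16, 11, 17, 7, 1, 0, 10, 8, 4, 9, 13, 5, 6, 14]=(0 15 5 11 8 1 12 4 16 6 17 14 13 9)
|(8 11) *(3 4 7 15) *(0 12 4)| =6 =|(0 12 4 7 15 3)(8 11)|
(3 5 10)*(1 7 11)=(1 7 11)(3 5 10)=[0, 7, 2, 5, 4, 10, 6, 11, 8, 9, 3, 1]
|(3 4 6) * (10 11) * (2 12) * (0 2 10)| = 15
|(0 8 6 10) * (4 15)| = 4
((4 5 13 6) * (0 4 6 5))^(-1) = (0 4)(5 13)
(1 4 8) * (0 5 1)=[5, 4, 2, 3, 8, 1, 6, 7, 0]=(0 5 1 4 8)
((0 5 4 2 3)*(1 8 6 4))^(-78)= (0 1 6 2)(3 5 8 4)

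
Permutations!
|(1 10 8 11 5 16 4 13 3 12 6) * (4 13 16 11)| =18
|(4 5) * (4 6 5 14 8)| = 6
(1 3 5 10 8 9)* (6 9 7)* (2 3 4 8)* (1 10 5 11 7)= (1 4 8)(2 3 11 7 6 9 10)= [0, 4, 3, 11, 8, 5, 9, 6, 1, 10, 2, 7]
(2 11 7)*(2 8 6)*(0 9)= (0 9)(2 11 7 8 6)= [9, 1, 11, 3, 4, 5, 2, 8, 6, 0, 10, 7]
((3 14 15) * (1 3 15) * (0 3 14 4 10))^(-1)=(15)(0 10 4 3)(1 14)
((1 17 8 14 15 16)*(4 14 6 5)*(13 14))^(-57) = ((1 17 8 6 5 4 13 14 15 16))^(-57) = (1 6 13 16 8 4 15 17 5 14)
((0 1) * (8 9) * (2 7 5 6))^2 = ((0 1)(2 7 5 6)(8 9))^2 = (9)(2 5)(6 7)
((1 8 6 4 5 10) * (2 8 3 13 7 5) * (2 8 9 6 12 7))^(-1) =(1 10 5 7 12 8 4 6 9 2 13 3)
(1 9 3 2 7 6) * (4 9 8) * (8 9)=(1 9 3 2 7 6)(4 8)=[0, 9, 7, 2, 8, 5, 1, 6, 4, 3]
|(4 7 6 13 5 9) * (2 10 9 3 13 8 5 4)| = 21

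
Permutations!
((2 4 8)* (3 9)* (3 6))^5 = ((2 4 8)(3 9 6))^5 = (2 8 4)(3 6 9)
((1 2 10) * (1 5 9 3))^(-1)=(1 3 9 5 10 2)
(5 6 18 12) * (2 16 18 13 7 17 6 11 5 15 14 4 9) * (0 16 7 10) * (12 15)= (0 16 18 15 14 4 9 2 7 17 6 13 10)(5 11)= [16, 1, 7, 3, 9, 11, 13, 17, 8, 2, 0, 5, 12, 10, 4, 14, 18, 6, 15]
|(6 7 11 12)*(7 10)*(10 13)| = |(6 13 10 7 11 12)| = 6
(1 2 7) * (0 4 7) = (0 4 7 1 2) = [4, 2, 0, 3, 7, 5, 6, 1]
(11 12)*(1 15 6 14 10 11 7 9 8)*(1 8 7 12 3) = (1 15 6 14 10 11 3)(7 9) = [0, 15, 2, 1, 4, 5, 14, 9, 8, 7, 11, 3, 12, 13, 10, 6]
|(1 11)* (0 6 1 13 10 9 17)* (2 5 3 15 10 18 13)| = 22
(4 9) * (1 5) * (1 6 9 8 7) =(1 5 6 9 4 8 7) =[0, 5, 2, 3, 8, 6, 9, 1, 7, 4]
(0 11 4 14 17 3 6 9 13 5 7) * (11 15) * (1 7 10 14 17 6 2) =(0 15 11 4 17 3 2 1 7)(5 10 14 6 9 13) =[15, 7, 1, 2, 17, 10, 9, 0, 8, 13, 14, 4, 12, 5, 6, 11, 16, 3]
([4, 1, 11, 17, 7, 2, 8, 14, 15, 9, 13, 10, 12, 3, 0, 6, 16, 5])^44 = (2 10 3 5 11 13 17)(6 15 8)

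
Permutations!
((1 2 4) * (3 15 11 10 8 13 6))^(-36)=(3 6 13 8 10 11 15)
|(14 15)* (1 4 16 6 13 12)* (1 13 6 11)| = |(1 4 16 11)(12 13)(14 15)| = 4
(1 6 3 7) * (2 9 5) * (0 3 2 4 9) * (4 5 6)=(0 3 7 1 4 9 6 2)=[3, 4, 0, 7, 9, 5, 2, 1, 8, 6]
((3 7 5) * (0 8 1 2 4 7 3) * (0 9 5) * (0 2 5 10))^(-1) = (0 10 9 5 1 8)(2 7 4)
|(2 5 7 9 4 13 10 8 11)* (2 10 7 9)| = |(2 5 9 4 13 7)(8 11 10)| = 6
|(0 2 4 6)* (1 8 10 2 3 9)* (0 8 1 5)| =20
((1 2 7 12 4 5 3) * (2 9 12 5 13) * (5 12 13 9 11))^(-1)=(1 3 5 11)(2 13 9 4 12 7)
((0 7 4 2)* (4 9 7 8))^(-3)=((0 8 4 2)(7 9))^(-3)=(0 8 4 2)(7 9)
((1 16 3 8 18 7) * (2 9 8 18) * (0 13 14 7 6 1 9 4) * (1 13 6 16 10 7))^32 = (0 4 2 8 9 7 10 1 14 13 6)(3 16 18)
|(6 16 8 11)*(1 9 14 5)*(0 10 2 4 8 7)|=36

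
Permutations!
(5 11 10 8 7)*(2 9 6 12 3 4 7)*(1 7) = [0, 7, 9, 4, 1, 11, 12, 5, 2, 6, 8, 10, 3] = (1 7 5 11 10 8 2 9 6 12 3 4)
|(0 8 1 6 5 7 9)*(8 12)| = |(0 12 8 1 6 5 7 9)| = 8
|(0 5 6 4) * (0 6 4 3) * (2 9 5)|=7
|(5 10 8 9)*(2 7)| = 4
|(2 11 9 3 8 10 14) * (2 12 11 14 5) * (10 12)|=|(2 14 10 5)(3 8 12 11 9)|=20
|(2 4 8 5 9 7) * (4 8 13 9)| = |(2 8 5 4 13 9 7)| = 7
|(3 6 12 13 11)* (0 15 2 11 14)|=|(0 15 2 11 3 6 12 13 14)|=9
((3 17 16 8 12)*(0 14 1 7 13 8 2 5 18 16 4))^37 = ((0 14 1 7 13 8 12 3 17 4)(2 5 18 16))^37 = (0 3 13 14 17 8 1 4 12 7)(2 5 18 16)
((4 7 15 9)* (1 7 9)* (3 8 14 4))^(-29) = ((1 7 15)(3 8 14 4 9))^(-29) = (1 7 15)(3 8 14 4 9)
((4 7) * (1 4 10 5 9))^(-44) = (1 5 7)(4 9 10) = ((1 4 7 10 5 9))^(-44)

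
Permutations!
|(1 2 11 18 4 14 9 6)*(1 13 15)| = |(1 2 11 18 4 14 9 6 13 15)| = 10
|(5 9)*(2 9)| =|(2 9 5)| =3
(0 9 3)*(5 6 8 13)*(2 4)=[9, 1, 4, 0, 2, 6, 8, 7, 13, 3, 10, 11, 12, 5]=(0 9 3)(2 4)(5 6 8 13)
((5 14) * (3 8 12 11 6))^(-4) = (14)(3 8 12 11 6)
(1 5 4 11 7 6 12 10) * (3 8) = [0, 5, 2, 8, 11, 4, 12, 6, 3, 9, 1, 7, 10] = (1 5 4 11 7 6 12 10)(3 8)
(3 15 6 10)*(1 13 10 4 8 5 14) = (1 13 10 3 15 6 4 8 5 14) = [0, 13, 2, 15, 8, 14, 4, 7, 5, 9, 3, 11, 12, 10, 1, 6]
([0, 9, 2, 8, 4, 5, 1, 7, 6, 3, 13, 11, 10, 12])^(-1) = (1 6 8 3 9)(10 12 13)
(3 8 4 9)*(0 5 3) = (0 5 3 8 4 9) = [5, 1, 2, 8, 9, 3, 6, 7, 4, 0]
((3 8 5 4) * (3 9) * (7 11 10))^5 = ((3 8 5 4 9)(7 11 10))^5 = (7 10 11)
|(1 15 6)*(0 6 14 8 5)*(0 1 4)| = |(0 6 4)(1 15 14 8 5)| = 15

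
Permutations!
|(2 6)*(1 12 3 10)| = |(1 12 3 10)(2 6)| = 4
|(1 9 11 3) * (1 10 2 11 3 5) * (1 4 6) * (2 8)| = 10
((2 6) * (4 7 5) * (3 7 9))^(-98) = ((2 6)(3 7 5 4 9))^(-98) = (3 5 9 7 4)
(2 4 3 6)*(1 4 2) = [0, 4, 2, 6, 3, 5, 1] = (1 4 3 6)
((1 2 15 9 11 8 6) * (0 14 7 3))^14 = ((0 14 7 3)(1 2 15 9 11 8 6))^14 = (15)(0 7)(3 14)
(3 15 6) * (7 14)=(3 15 6)(7 14)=[0, 1, 2, 15, 4, 5, 3, 14, 8, 9, 10, 11, 12, 13, 7, 6]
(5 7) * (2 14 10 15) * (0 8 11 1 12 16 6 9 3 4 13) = (0 8 11 1 12 16 6 9 3 4 13)(2 14 10 15)(5 7) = [8, 12, 14, 4, 13, 7, 9, 5, 11, 3, 15, 1, 16, 0, 10, 2, 6]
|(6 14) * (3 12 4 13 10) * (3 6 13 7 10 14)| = |(3 12 4 7 10 6)(13 14)| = 6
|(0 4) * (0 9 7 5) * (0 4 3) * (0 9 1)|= |(0 3 9 7 5 4 1)|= 7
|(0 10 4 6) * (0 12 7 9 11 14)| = |(0 10 4 6 12 7 9 11 14)| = 9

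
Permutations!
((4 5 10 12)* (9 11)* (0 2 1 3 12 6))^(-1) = ((0 2 1 3 12 4 5 10 6)(9 11))^(-1) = (0 6 10 5 4 12 3 1 2)(9 11)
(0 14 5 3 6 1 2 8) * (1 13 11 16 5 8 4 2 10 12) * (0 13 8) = (0 14)(1 10 12)(2 4)(3 6 8 13 11 16 5) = [14, 10, 4, 6, 2, 3, 8, 7, 13, 9, 12, 16, 1, 11, 0, 15, 5]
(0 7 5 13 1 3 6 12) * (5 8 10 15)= (0 7 8 10 15 5 13 1 3 6 12)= [7, 3, 2, 6, 4, 13, 12, 8, 10, 9, 15, 11, 0, 1, 14, 5]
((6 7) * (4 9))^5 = (4 9)(6 7)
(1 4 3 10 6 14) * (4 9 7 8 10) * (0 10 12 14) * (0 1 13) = (0 10 6 1 9 7 8 12 14 13)(3 4) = [10, 9, 2, 4, 3, 5, 1, 8, 12, 7, 6, 11, 14, 0, 13]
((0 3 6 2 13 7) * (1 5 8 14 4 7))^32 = ((0 3 6 2 13 1 5 8 14 4 7))^32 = (0 7 4 14 8 5 1 13 2 6 3)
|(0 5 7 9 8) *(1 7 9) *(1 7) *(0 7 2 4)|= |(0 5 9 8 7 2 4)|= 7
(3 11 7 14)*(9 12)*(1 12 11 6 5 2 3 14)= (14)(1 12 9 11 7)(2 3 6 5)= [0, 12, 3, 6, 4, 2, 5, 1, 8, 11, 10, 7, 9, 13, 14]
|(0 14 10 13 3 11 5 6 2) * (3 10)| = |(0 14 3 11 5 6 2)(10 13)| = 14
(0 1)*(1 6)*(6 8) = (0 8 6 1) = [8, 0, 2, 3, 4, 5, 1, 7, 6]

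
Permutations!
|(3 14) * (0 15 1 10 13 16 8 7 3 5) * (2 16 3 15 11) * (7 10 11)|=13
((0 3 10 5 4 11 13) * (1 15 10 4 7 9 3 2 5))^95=(0 3 2 4 5 11 7 13 9)(1 10 15)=((0 2 5 7 9 3 4 11 13)(1 15 10))^95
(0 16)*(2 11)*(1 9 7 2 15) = [16, 9, 11, 3, 4, 5, 6, 2, 8, 7, 10, 15, 12, 13, 14, 1, 0] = (0 16)(1 9 7 2 11 15)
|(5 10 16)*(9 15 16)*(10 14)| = 6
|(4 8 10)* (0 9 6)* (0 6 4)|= 5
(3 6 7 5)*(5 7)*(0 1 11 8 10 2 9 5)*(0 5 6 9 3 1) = [0, 11, 3, 9, 4, 1, 5, 7, 10, 6, 2, 8] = (1 11 8 10 2 3 9 6 5)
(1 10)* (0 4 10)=(0 4 10 1)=[4, 0, 2, 3, 10, 5, 6, 7, 8, 9, 1]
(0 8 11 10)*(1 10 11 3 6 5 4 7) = (11)(0 8 3 6 5 4 7 1 10) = [8, 10, 2, 6, 7, 4, 5, 1, 3, 9, 0, 11]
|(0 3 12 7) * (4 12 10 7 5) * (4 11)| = |(0 3 10 7)(4 12 5 11)| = 4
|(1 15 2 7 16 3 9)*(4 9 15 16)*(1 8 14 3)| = |(1 16)(2 7 4 9 8 14 3 15)| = 8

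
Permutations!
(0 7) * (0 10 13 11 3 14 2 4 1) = (0 7 10 13 11 3 14 2 4 1) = [7, 0, 4, 14, 1, 5, 6, 10, 8, 9, 13, 3, 12, 11, 2]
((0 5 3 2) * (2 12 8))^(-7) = (0 2 8 12 3 5)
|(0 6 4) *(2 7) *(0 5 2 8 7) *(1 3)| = 10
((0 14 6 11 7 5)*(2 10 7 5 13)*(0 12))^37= (0 14 6 11 5 12)(2 10 7 13)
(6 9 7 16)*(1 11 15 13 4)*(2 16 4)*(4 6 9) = (1 11 15 13 2 16 9 7 6 4) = [0, 11, 16, 3, 1, 5, 4, 6, 8, 7, 10, 15, 12, 2, 14, 13, 9]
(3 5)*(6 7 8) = (3 5)(6 7 8) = [0, 1, 2, 5, 4, 3, 7, 8, 6]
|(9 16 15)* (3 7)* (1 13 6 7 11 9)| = |(1 13 6 7 3 11 9 16 15)| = 9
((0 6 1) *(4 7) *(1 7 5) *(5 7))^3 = (0 1 5 6)(4 7)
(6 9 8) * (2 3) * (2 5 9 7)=(2 3 5 9 8 6 7)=[0, 1, 3, 5, 4, 9, 7, 2, 6, 8]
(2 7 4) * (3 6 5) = (2 7 4)(3 6 5) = [0, 1, 7, 6, 2, 3, 5, 4]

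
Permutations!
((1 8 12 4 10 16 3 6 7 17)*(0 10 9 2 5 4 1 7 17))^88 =(0 6 10 17 16 7 3)(1 8 12)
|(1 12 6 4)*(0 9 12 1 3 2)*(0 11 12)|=|(0 9)(2 11 12 6 4 3)|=6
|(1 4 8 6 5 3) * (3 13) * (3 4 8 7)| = |(1 8 6 5 13 4 7 3)| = 8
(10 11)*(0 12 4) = (0 12 4)(10 11) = [12, 1, 2, 3, 0, 5, 6, 7, 8, 9, 11, 10, 4]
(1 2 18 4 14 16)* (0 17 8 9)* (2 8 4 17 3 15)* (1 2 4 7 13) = (0 3 15 4 14 16 2 18 17 7 13 1 8 9) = [3, 8, 18, 15, 14, 5, 6, 13, 9, 0, 10, 11, 12, 1, 16, 4, 2, 7, 17]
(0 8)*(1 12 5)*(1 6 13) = (0 8)(1 12 5 6 13) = [8, 12, 2, 3, 4, 6, 13, 7, 0, 9, 10, 11, 5, 1]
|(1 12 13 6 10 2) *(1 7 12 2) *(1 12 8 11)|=20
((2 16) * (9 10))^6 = (16)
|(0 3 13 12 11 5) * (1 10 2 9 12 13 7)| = 10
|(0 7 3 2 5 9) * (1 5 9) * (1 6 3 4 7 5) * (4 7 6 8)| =|(0 5 8 4 6 3 2 9)| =8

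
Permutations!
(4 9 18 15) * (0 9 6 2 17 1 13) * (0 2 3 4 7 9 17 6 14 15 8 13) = [17, 0, 6, 4, 14, 5, 3, 9, 13, 18, 10, 11, 12, 2, 15, 7, 16, 1, 8] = (0 17 1)(2 6 3 4 14 15 7 9 18 8 13)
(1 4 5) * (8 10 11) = [0, 4, 2, 3, 5, 1, 6, 7, 10, 9, 11, 8] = (1 4 5)(8 10 11)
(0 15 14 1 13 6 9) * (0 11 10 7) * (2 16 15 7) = (0 7)(1 13 6 9 11 10 2 16 15 14) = [7, 13, 16, 3, 4, 5, 9, 0, 8, 11, 2, 10, 12, 6, 1, 14, 15]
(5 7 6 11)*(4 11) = (4 11 5 7 6) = [0, 1, 2, 3, 11, 7, 4, 6, 8, 9, 10, 5]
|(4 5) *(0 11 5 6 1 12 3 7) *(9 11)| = 10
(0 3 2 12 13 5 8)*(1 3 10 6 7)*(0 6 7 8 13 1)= (0 10 7)(1 3 2 12)(5 13)(6 8)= [10, 3, 12, 2, 4, 13, 8, 0, 6, 9, 7, 11, 1, 5]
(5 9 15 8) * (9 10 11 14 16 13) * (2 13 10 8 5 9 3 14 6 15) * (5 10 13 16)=(2 16 13 3 14 5 8 9)(6 15 10 11)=[0, 1, 16, 14, 4, 8, 15, 7, 9, 2, 11, 6, 12, 3, 5, 10, 13]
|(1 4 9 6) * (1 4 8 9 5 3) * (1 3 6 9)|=6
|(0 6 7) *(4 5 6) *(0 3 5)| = |(0 4)(3 5 6 7)| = 4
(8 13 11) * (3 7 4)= (3 7 4)(8 13 11)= [0, 1, 2, 7, 3, 5, 6, 4, 13, 9, 10, 8, 12, 11]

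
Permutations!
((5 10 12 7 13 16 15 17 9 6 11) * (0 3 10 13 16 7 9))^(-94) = (0 16 5 9 3 15 13 6 10 17 7 11 12) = ((0 3 10 12 9 6 11 5 13 7 16 15 17))^(-94)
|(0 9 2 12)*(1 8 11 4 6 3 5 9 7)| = 12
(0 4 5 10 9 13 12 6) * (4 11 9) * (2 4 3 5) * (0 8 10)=(0 11 9 13 12 6 8 10 3 5)(2 4)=[11, 1, 4, 5, 2, 0, 8, 7, 10, 13, 3, 9, 6, 12]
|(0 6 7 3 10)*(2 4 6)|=|(0 2 4 6 7 3 10)|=7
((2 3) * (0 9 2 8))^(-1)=(0 8 3 2 9)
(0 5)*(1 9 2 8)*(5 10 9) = (0 10 9 2 8 1 5) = [10, 5, 8, 3, 4, 0, 6, 7, 1, 2, 9]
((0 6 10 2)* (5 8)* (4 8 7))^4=((0 6 10 2)(4 8 5 7))^4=(10)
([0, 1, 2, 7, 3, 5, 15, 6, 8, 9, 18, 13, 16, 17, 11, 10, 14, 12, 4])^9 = (3 6 10 4 7 15 18)(11 12)(13 16)(14 17)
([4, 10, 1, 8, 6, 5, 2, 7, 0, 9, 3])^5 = (0 10 6 8 1 4 3 2)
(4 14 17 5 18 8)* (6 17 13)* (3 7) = (3 7)(4 14 13 6 17 5 18 8) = [0, 1, 2, 7, 14, 18, 17, 3, 4, 9, 10, 11, 12, 6, 13, 15, 16, 5, 8]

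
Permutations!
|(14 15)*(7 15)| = 3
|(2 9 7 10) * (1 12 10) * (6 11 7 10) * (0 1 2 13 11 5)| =30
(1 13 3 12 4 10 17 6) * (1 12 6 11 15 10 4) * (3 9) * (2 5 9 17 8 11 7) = [0, 13, 5, 6, 4, 9, 12, 2, 11, 3, 8, 15, 1, 17, 14, 10, 16, 7] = (1 13 17 7 2 5 9 3 6 12)(8 11 15 10)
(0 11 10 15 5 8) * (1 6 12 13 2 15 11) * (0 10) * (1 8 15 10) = (0 8 1 6 12 13 2 10 11)(5 15) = [8, 6, 10, 3, 4, 15, 12, 7, 1, 9, 11, 0, 13, 2, 14, 5]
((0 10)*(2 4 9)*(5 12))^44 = ((0 10)(2 4 9)(5 12))^44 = (12)(2 9 4)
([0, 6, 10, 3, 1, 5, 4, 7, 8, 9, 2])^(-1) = [0, 4, 10, 3, 6, 5, 1, 7, 8, 9, 2]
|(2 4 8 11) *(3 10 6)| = |(2 4 8 11)(3 10 6)| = 12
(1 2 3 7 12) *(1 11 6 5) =(1 2 3 7 12 11 6 5) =[0, 2, 3, 7, 4, 1, 5, 12, 8, 9, 10, 6, 11]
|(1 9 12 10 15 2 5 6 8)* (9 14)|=|(1 14 9 12 10 15 2 5 6 8)|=10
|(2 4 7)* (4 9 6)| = |(2 9 6 4 7)| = 5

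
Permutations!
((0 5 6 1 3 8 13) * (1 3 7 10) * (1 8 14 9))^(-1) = (0 13 8 10 7 1 9 14 3 6 5)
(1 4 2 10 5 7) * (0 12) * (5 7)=(0 12)(1 4 2 10 7)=[12, 4, 10, 3, 2, 5, 6, 1, 8, 9, 7, 11, 0]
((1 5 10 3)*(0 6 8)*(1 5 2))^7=(0 6 8)(1 2)(3 5 10)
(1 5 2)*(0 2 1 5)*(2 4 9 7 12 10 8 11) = (0 4 9 7 12 10 8 11 2 5 1) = [4, 0, 5, 3, 9, 1, 6, 12, 11, 7, 8, 2, 10]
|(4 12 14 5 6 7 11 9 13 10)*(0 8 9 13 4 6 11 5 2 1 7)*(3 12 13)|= 56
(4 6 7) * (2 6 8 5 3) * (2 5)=(2 6 7 4 8)(3 5)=[0, 1, 6, 5, 8, 3, 7, 4, 2]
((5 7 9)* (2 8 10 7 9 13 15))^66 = ((2 8 10 7 13 15)(5 9))^66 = (15)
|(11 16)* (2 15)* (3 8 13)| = 6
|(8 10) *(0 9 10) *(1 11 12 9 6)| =|(0 6 1 11 12 9 10 8)| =8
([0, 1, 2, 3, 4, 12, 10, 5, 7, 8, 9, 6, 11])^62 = [0, 1, 2, 3, 4, 8, 12, 9, 10, 6, 11, 5, 7]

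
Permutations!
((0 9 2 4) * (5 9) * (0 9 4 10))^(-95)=(0 5 4 9 2 10)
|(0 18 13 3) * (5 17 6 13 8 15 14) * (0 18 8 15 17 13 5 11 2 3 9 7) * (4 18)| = |(0 8 17 6 5 13 9 7)(2 3 4 18 15 14 11)| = 56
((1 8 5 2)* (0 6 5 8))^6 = (8)(0 6 5 2 1)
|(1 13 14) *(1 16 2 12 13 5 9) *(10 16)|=6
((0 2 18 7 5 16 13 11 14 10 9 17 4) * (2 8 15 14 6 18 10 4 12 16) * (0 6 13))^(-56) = (0 4 5 17 8 6 2 12 15 18 10 16 14 7 9)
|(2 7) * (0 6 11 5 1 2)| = |(0 6 11 5 1 2 7)| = 7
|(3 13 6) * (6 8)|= 4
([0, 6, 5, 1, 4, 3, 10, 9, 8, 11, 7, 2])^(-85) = (1 11 6 2 10 5 7 3 9)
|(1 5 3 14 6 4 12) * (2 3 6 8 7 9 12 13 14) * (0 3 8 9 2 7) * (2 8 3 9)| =13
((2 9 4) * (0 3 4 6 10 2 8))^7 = (0 8 4 3)(2 10 6 9)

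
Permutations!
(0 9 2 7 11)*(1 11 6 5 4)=(0 9 2 7 6 5 4 1 11)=[9, 11, 7, 3, 1, 4, 5, 6, 8, 2, 10, 0]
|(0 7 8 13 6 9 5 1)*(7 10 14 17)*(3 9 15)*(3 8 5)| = 28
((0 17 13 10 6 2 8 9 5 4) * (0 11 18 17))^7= (2 17 5 6 18 9 10 11 8 13 4)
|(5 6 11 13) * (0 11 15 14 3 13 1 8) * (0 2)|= |(0 11 1 8 2)(3 13 5 6 15 14)|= 30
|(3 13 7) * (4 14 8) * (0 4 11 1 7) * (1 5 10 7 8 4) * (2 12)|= 18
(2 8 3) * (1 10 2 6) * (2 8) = (1 10 8 3 6) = [0, 10, 2, 6, 4, 5, 1, 7, 3, 9, 8]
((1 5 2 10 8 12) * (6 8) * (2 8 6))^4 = (12)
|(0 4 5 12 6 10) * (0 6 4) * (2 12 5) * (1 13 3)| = 6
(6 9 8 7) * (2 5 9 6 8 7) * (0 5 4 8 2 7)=(0 5 9)(2 4 8 7)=[5, 1, 4, 3, 8, 9, 6, 2, 7, 0]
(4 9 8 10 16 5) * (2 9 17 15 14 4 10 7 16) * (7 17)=(2 9 8 17 15 14 4 7 16 5 10)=[0, 1, 9, 3, 7, 10, 6, 16, 17, 8, 2, 11, 12, 13, 4, 14, 5, 15]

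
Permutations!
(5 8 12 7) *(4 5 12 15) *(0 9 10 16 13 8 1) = (0 9 10 16 13 8 15 4 5 1)(7 12) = [9, 0, 2, 3, 5, 1, 6, 12, 15, 10, 16, 11, 7, 8, 14, 4, 13]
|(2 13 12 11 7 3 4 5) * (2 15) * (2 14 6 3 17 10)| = 42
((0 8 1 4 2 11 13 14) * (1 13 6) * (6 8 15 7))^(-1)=(0 14 13 8 11 2 4 1 6 7 15)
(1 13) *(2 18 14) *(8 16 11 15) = (1 13)(2 18 14)(8 16 11 15) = [0, 13, 18, 3, 4, 5, 6, 7, 16, 9, 10, 15, 12, 1, 2, 8, 11, 17, 14]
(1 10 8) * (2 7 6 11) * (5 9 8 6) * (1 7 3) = (1 10 6 11 2 3)(5 9 8 7) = [0, 10, 3, 1, 4, 9, 11, 5, 7, 8, 6, 2]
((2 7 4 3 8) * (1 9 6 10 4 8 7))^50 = (1 3 9 7 6 8 10 2 4)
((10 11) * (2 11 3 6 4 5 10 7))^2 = ((2 11 7)(3 6 4 5 10))^2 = (2 7 11)(3 4 10 6 5)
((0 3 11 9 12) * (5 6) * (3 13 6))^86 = (0 9 3 6)(5 13 12 11)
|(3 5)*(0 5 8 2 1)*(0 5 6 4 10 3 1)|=|(0 6 4 10 3 8 2)(1 5)|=14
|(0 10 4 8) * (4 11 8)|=4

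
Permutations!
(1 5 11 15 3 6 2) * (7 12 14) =[0, 5, 1, 6, 4, 11, 2, 12, 8, 9, 10, 15, 14, 13, 7, 3] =(1 5 11 15 3 6 2)(7 12 14)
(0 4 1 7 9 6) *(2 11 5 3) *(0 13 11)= (0 4 1 7 9 6 13 11 5 3 2)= [4, 7, 0, 2, 1, 3, 13, 9, 8, 6, 10, 5, 12, 11]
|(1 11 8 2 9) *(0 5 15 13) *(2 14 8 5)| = |(0 2 9 1 11 5 15 13)(8 14)| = 8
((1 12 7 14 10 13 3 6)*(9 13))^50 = ((1 12 7 14 10 9 13 3 6))^50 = (1 9 12 13 7 3 14 6 10)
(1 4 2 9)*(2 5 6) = [0, 4, 9, 3, 5, 6, 2, 7, 8, 1] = (1 4 5 6 2 9)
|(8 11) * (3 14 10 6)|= |(3 14 10 6)(8 11)|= 4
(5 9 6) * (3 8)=(3 8)(5 9 6)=[0, 1, 2, 8, 4, 9, 5, 7, 3, 6]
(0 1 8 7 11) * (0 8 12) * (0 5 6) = [1, 12, 2, 3, 4, 6, 0, 11, 7, 9, 10, 8, 5] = (0 1 12 5 6)(7 11 8)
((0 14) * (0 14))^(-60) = (14)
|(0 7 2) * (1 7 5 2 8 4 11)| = |(0 5 2)(1 7 8 4 11)| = 15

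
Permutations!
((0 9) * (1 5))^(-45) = ((0 9)(1 5))^(-45) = (0 9)(1 5)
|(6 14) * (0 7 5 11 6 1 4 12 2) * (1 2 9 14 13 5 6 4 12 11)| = 10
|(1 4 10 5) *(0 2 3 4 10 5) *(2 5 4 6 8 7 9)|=12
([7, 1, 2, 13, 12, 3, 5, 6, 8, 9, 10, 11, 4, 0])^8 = (0 6 3)(5 13 7)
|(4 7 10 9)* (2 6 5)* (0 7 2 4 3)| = 20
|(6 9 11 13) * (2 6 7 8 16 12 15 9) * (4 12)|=|(2 6)(4 12 15 9 11 13 7 8 16)|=18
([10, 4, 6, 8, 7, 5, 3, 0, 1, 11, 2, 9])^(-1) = [7, 8, 10, 6, 1, 5, 2, 4, 3, 11, 0, 9]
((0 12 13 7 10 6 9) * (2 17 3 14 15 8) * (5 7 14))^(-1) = ((0 12 13 14 15 8 2 17 3 5 7 10 6 9))^(-1) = (0 9 6 10 7 5 3 17 2 8 15 14 13 12)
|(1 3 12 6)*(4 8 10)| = |(1 3 12 6)(4 8 10)| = 12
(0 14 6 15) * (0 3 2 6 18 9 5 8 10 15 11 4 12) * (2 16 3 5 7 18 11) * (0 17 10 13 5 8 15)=[14, 1, 6, 16, 12, 15, 2, 18, 13, 7, 0, 4, 17, 5, 11, 8, 3, 10, 9]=(0 14 11 4 12 17 10)(2 6)(3 16)(5 15 8 13)(7 18 9)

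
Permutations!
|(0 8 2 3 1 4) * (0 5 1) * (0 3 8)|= |(1 4 5)(2 8)|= 6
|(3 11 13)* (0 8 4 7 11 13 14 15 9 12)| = |(0 8 4 7 11 14 15 9 12)(3 13)| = 18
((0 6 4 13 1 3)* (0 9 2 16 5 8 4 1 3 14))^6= (0 1)(2 3 4 5)(6 14)(8 16 9 13)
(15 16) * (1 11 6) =(1 11 6)(15 16) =[0, 11, 2, 3, 4, 5, 1, 7, 8, 9, 10, 6, 12, 13, 14, 16, 15]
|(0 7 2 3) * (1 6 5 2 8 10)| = 9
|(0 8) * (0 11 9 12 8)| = |(8 11 9 12)| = 4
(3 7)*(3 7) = (7) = [0, 1, 2, 3, 4, 5, 6, 7]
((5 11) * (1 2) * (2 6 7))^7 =(1 2 7 6)(5 11)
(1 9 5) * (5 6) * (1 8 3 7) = [0, 9, 2, 7, 4, 8, 5, 1, 3, 6] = (1 9 6 5 8 3 7)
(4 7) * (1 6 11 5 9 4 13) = (1 6 11 5 9 4 7 13) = [0, 6, 2, 3, 7, 9, 11, 13, 8, 4, 10, 5, 12, 1]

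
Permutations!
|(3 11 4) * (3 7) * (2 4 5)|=|(2 4 7 3 11 5)|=6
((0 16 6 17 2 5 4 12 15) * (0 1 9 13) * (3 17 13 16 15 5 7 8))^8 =(0 15 1 9 16 6 13)(2 3 7 17 8)(4 5 12)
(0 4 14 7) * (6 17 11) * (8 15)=(0 4 14 7)(6 17 11)(8 15)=[4, 1, 2, 3, 14, 5, 17, 0, 15, 9, 10, 6, 12, 13, 7, 8, 16, 11]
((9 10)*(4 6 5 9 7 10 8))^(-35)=((4 6 5 9 8)(7 10))^(-35)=(7 10)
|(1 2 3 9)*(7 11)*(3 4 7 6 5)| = 9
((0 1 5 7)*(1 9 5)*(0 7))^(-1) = ((0 9 5))^(-1) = (0 5 9)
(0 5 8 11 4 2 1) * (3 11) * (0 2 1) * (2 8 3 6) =(0 5 3 11 4 1 8 6 2) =[5, 8, 0, 11, 1, 3, 2, 7, 6, 9, 10, 4]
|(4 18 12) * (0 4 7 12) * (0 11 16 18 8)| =6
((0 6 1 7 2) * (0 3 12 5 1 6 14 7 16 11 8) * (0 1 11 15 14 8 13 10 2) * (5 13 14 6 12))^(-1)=(0 7 14 11 5 3 2 10 13 12 6 15 16 1 8)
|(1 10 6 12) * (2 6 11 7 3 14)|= 9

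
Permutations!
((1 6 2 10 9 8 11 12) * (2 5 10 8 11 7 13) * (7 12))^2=((1 6 5 10 9 11 7 13 2 8 12))^2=(1 5 9 7 2 12 6 10 11 13 8)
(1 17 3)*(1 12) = (1 17 3 12) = [0, 17, 2, 12, 4, 5, 6, 7, 8, 9, 10, 11, 1, 13, 14, 15, 16, 3]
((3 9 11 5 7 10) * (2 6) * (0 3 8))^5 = (0 7 9 8 5 3 10 11)(2 6)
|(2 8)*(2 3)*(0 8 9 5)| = |(0 8 3 2 9 5)| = 6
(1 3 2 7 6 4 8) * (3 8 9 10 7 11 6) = [0, 8, 11, 2, 9, 5, 4, 3, 1, 10, 7, 6] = (1 8)(2 11 6 4 9 10 7 3)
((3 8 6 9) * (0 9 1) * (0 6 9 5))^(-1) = ((0 5)(1 6)(3 8 9))^(-1) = (0 5)(1 6)(3 9 8)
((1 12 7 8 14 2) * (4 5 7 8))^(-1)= ((1 12 8 14 2)(4 5 7))^(-1)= (1 2 14 8 12)(4 7 5)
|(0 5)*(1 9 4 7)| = 4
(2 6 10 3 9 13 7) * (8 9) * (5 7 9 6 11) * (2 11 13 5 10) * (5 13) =(2 5 7 11 10 3 8 6)(9 13) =[0, 1, 5, 8, 4, 7, 2, 11, 6, 13, 3, 10, 12, 9]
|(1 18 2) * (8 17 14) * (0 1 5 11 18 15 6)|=12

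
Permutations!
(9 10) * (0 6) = [6, 1, 2, 3, 4, 5, 0, 7, 8, 10, 9] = (0 6)(9 10)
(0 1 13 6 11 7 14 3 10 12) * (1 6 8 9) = (0 6 11 7 14 3 10 12)(1 13 8 9) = [6, 13, 2, 10, 4, 5, 11, 14, 9, 1, 12, 7, 0, 8, 3]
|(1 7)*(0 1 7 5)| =|(7)(0 1 5)| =3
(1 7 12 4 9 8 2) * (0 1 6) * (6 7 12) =(0 1 12 4 9 8 2 7 6) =[1, 12, 7, 3, 9, 5, 0, 6, 2, 8, 10, 11, 4]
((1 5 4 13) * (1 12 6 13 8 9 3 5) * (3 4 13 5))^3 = (5 6 12 13)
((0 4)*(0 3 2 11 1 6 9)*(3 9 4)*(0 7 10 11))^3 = (1 9 11 4 10 6 7)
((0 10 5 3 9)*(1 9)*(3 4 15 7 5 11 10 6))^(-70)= ((0 6 3 1 9)(4 15 7 5)(10 11))^(-70)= (4 7)(5 15)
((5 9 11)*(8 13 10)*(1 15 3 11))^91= ((1 15 3 11 5 9)(8 13 10))^91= (1 15 3 11 5 9)(8 13 10)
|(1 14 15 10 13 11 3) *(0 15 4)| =9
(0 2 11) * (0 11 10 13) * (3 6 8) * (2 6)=(0 6 8 3 2 10 13)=[6, 1, 10, 2, 4, 5, 8, 7, 3, 9, 13, 11, 12, 0]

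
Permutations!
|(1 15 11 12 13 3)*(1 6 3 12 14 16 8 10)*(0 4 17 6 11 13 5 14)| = |(0 4 17 6 3 11)(1 15 13 12 5 14 16 8 10)| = 18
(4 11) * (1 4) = (1 4 11) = [0, 4, 2, 3, 11, 5, 6, 7, 8, 9, 10, 1]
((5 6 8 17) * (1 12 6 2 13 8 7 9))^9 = ((1 12 6 7 9)(2 13 8 17 5))^9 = (1 9 7 6 12)(2 5 17 8 13)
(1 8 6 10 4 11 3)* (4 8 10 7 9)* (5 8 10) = [0, 5, 2, 1, 11, 8, 7, 9, 6, 4, 10, 3] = (1 5 8 6 7 9 4 11 3)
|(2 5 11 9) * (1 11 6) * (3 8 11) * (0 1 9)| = 20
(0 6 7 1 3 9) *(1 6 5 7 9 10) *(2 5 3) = (0 3 10 1 2 5 7 6 9) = [3, 2, 5, 10, 4, 7, 9, 6, 8, 0, 1]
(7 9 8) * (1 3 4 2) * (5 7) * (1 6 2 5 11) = (1 3 4 5 7 9 8 11)(2 6) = [0, 3, 6, 4, 5, 7, 2, 9, 11, 8, 10, 1]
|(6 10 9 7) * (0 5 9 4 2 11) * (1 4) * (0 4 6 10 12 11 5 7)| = 11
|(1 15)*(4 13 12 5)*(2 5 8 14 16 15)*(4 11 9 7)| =13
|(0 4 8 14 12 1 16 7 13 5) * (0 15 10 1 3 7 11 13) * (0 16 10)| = 12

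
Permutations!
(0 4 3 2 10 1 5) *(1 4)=(0 1 5)(2 10 4 3)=[1, 5, 10, 2, 3, 0, 6, 7, 8, 9, 4]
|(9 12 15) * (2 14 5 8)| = 12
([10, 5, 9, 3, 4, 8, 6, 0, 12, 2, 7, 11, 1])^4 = (12)(0 10 7)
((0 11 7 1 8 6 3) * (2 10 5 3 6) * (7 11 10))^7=((11)(0 10 5 3)(1 8 2 7))^7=(11)(0 3 5 10)(1 7 2 8)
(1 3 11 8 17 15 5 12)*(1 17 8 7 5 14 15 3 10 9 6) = (1 10 9 6)(3 11 7 5 12 17)(14 15) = [0, 10, 2, 11, 4, 12, 1, 5, 8, 6, 9, 7, 17, 13, 15, 14, 16, 3]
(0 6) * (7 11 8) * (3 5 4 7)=(0 6)(3 5 4 7 11 8)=[6, 1, 2, 5, 7, 4, 0, 11, 3, 9, 10, 8]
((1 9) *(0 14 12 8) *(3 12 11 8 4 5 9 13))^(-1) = (0 8 11 14)(1 9 5 4 12 3 13)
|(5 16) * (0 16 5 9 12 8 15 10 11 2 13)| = 10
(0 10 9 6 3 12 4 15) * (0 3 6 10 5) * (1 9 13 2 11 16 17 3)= (0 5)(1 9 10 13 2 11 16 17 3 12 4 15)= [5, 9, 11, 12, 15, 0, 6, 7, 8, 10, 13, 16, 4, 2, 14, 1, 17, 3]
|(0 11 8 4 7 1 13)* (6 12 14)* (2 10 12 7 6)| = 8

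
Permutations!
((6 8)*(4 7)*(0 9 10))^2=((0 9 10)(4 7)(6 8))^2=(0 10 9)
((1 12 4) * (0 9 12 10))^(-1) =(0 10 1 4 12 9)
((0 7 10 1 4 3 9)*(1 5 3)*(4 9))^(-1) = (0 9 1 4 3 5 10 7)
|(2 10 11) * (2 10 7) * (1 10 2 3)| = |(1 10 11 2 7 3)| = 6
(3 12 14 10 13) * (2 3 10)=(2 3 12 14)(10 13)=[0, 1, 3, 12, 4, 5, 6, 7, 8, 9, 13, 11, 14, 10, 2]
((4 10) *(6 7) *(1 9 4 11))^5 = ((1 9 4 10 11)(6 7))^5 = (11)(6 7)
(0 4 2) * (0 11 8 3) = (0 4 2 11 8 3) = [4, 1, 11, 0, 2, 5, 6, 7, 3, 9, 10, 8]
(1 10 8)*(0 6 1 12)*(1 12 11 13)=(0 6 12)(1 10 8 11 13)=[6, 10, 2, 3, 4, 5, 12, 7, 11, 9, 8, 13, 0, 1]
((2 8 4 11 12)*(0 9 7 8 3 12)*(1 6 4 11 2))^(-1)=(0 11 8 7 9)(1 12 3 2 4 6)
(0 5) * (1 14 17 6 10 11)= (0 5)(1 14 17 6 10 11)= [5, 14, 2, 3, 4, 0, 10, 7, 8, 9, 11, 1, 12, 13, 17, 15, 16, 6]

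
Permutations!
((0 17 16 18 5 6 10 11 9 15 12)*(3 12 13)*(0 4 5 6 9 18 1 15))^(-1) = (0 9 5 4 12 3 13 15 1 16 17)(6 18 11 10)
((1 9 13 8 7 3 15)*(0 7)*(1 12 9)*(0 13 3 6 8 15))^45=(15)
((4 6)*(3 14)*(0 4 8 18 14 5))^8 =((0 4 6 8 18 14 3 5))^8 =(18)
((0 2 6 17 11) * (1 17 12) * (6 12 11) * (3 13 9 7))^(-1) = (0 11 6 17 1 12 2)(3 7 9 13)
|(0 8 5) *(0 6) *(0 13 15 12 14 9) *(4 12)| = 10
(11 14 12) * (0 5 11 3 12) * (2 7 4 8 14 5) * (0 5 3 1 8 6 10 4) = (0 2 7)(1 8 14 5 11 3 12)(4 6 10) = [2, 8, 7, 12, 6, 11, 10, 0, 14, 9, 4, 3, 1, 13, 5]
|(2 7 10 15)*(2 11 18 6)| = 7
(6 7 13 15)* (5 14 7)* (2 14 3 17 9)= [0, 1, 14, 17, 4, 3, 5, 13, 8, 2, 10, 11, 12, 15, 7, 6, 16, 9]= (2 14 7 13 15 6 5 3 17 9)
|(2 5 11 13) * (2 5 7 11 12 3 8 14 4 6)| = 11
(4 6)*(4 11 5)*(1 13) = (1 13)(4 6 11 5) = [0, 13, 2, 3, 6, 4, 11, 7, 8, 9, 10, 5, 12, 1]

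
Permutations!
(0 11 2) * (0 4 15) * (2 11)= (0 2 4 15)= [2, 1, 4, 3, 15, 5, 6, 7, 8, 9, 10, 11, 12, 13, 14, 0]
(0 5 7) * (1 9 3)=(0 5 7)(1 9 3)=[5, 9, 2, 1, 4, 7, 6, 0, 8, 3]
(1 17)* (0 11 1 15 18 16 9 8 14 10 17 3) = (0 11 1 3)(8 14 10 17 15 18 16 9) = [11, 3, 2, 0, 4, 5, 6, 7, 14, 8, 17, 1, 12, 13, 10, 18, 9, 15, 16]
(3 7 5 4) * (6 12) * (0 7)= (0 7 5 4 3)(6 12)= [7, 1, 2, 0, 3, 4, 12, 5, 8, 9, 10, 11, 6]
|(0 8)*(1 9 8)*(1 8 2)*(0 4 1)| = |(0 8 4 1 9 2)| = 6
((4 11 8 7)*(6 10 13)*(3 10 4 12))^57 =((3 10 13 6 4 11 8 7 12))^57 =(3 6 8)(4 7 10)(11 12 13)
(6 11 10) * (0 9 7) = (0 9 7)(6 11 10) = [9, 1, 2, 3, 4, 5, 11, 0, 8, 7, 6, 10]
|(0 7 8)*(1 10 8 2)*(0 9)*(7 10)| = 12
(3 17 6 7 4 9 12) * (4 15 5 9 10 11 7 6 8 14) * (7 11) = (3 17 8 14 4 10 7 15 5 9 12) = [0, 1, 2, 17, 10, 9, 6, 15, 14, 12, 7, 11, 3, 13, 4, 5, 16, 8]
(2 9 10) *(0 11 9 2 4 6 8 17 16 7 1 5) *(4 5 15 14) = [11, 15, 2, 3, 6, 0, 8, 1, 17, 10, 5, 9, 12, 13, 4, 14, 7, 16] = (0 11 9 10 5)(1 15 14 4 6 8 17 16 7)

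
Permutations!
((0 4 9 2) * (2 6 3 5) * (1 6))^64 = (9)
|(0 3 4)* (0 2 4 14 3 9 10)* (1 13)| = 6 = |(0 9 10)(1 13)(2 4)(3 14)|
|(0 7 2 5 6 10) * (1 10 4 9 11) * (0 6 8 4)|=11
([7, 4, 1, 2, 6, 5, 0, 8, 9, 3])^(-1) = (0 6 4 1 2 3 9 8 7)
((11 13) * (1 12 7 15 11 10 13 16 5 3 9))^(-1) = (1 9 3 5 16 11 15 7 12)(10 13)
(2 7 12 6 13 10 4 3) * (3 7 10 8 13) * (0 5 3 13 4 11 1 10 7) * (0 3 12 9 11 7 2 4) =(0 5 12 6 13 8)(1 10 7 9 11)(3 4) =[5, 10, 2, 4, 3, 12, 13, 9, 0, 11, 7, 1, 6, 8]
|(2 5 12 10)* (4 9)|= |(2 5 12 10)(4 9)|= 4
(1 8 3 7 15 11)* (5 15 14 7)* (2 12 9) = (1 8 3 5 15 11)(2 12 9)(7 14) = [0, 8, 12, 5, 4, 15, 6, 14, 3, 2, 10, 1, 9, 13, 7, 11]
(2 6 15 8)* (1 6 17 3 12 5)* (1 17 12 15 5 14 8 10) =(1 6 5 17 3 15 10)(2 12 14 8) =[0, 6, 12, 15, 4, 17, 5, 7, 2, 9, 1, 11, 14, 13, 8, 10, 16, 3]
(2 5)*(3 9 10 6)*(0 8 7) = (0 8 7)(2 5)(3 9 10 6) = [8, 1, 5, 9, 4, 2, 3, 0, 7, 10, 6]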